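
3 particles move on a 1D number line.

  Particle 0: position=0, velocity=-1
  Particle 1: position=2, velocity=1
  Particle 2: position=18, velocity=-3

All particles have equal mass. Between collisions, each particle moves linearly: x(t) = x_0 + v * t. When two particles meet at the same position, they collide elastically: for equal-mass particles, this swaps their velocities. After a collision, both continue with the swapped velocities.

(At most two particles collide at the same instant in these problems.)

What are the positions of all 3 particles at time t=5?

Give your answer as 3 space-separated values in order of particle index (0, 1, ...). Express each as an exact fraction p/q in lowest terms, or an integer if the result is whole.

Collision at t=4: particles 1 and 2 swap velocities; positions: p0=-4 p1=6 p2=6; velocities now: v0=-1 v1=-3 v2=1
Advance to t=5 (no further collisions before then); velocities: v0=-1 v1=-3 v2=1; positions = -5 3 7

Answer: -5 3 7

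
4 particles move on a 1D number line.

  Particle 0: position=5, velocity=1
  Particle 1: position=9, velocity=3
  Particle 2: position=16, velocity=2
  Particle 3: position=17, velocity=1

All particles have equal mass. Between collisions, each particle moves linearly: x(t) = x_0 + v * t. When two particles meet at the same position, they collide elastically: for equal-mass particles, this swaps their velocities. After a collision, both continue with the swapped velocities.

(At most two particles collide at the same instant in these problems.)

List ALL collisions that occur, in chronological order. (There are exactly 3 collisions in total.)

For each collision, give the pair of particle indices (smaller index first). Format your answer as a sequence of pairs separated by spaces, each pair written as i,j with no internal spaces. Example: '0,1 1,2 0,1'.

Collision at t=1: particles 2 and 3 swap velocities; positions: p0=6 p1=12 p2=18 p3=18; velocities now: v0=1 v1=3 v2=1 v3=2
Collision at t=4: particles 1 and 2 swap velocities; positions: p0=9 p1=21 p2=21 p3=24; velocities now: v0=1 v1=1 v2=3 v3=2
Collision at t=7: particles 2 and 3 swap velocities; positions: p0=12 p1=24 p2=30 p3=30; velocities now: v0=1 v1=1 v2=2 v3=3

Answer: 2,3 1,2 2,3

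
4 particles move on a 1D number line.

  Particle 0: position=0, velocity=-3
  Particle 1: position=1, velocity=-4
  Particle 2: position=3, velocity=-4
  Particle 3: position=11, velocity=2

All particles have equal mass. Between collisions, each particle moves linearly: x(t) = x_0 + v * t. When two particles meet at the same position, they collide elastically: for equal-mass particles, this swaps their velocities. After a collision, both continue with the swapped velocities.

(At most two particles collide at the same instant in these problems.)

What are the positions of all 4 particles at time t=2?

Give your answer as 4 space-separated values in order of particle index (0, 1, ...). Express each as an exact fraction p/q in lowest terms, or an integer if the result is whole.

Collision at t=1: particles 0 and 1 swap velocities; positions: p0=-3 p1=-3 p2=-1 p3=13; velocities now: v0=-4 v1=-3 v2=-4 v3=2
Advance to t=2 (no further collisions before then); velocities: v0=-4 v1=-3 v2=-4 v3=2; positions = -7 -6 -5 15

Answer: -7 -6 -5 15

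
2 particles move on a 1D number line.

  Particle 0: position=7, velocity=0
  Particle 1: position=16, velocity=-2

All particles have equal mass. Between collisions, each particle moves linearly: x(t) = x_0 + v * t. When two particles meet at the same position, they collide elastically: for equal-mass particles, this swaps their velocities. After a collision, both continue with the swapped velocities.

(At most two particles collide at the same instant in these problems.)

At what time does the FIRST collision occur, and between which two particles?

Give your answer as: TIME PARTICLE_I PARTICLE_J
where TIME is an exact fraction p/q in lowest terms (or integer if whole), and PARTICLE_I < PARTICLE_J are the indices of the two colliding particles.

Pair (0,1): pos 7,16 vel 0,-2 -> gap=9, closing at 2/unit, collide at t=9/2
Earliest collision: t=9/2 between 0 and 1

Answer: 9/2 0 1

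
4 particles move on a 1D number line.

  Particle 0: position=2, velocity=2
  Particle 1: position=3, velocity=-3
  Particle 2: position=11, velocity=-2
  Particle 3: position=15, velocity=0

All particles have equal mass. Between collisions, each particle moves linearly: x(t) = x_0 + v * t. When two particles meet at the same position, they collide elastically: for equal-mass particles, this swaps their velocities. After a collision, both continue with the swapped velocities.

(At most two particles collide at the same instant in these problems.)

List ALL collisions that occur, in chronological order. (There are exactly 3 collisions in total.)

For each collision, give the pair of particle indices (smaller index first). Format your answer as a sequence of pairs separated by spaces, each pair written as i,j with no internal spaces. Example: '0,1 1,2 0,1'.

Answer: 0,1 1,2 2,3

Derivation:
Collision at t=1/5: particles 0 and 1 swap velocities; positions: p0=12/5 p1=12/5 p2=53/5 p3=15; velocities now: v0=-3 v1=2 v2=-2 v3=0
Collision at t=9/4: particles 1 and 2 swap velocities; positions: p0=-15/4 p1=13/2 p2=13/2 p3=15; velocities now: v0=-3 v1=-2 v2=2 v3=0
Collision at t=13/2: particles 2 and 3 swap velocities; positions: p0=-33/2 p1=-2 p2=15 p3=15; velocities now: v0=-3 v1=-2 v2=0 v3=2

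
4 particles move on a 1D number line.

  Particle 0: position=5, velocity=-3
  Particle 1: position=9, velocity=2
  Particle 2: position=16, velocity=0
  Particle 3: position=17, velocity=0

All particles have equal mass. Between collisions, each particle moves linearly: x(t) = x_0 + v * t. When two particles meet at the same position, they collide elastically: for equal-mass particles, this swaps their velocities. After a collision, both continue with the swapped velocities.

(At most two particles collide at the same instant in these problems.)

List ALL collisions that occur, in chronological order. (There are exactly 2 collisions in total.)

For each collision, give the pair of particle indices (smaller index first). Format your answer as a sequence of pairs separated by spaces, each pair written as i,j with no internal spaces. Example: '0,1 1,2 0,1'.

Answer: 1,2 2,3

Derivation:
Collision at t=7/2: particles 1 and 2 swap velocities; positions: p0=-11/2 p1=16 p2=16 p3=17; velocities now: v0=-3 v1=0 v2=2 v3=0
Collision at t=4: particles 2 and 3 swap velocities; positions: p0=-7 p1=16 p2=17 p3=17; velocities now: v0=-3 v1=0 v2=0 v3=2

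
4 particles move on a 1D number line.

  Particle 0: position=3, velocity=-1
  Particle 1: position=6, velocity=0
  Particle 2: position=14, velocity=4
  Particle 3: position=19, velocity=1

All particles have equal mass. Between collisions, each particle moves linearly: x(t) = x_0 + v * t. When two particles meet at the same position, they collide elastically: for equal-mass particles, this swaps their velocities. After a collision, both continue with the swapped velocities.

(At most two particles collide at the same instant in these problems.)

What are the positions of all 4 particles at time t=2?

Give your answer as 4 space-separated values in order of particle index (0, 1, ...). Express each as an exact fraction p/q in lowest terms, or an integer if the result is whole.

Collision at t=5/3: particles 2 and 3 swap velocities; positions: p0=4/3 p1=6 p2=62/3 p3=62/3; velocities now: v0=-1 v1=0 v2=1 v3=4
Advance to t=2 (no further collisions before then); velocities: v0=-1 v1=0 v2=1 v3=4; positions = 1 6 21 22

Answer: 1 6 21 22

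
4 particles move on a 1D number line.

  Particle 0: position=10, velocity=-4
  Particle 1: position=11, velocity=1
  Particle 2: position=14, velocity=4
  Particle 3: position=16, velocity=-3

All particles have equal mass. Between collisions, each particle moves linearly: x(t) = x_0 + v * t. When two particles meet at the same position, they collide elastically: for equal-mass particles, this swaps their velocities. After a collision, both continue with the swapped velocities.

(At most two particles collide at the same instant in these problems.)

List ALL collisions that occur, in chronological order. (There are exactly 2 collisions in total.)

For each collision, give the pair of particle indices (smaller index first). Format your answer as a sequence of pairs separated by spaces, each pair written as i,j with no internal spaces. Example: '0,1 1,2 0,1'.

Collision at t=2/7: particles 2 and 3 swap velocities; positions: p0=62/7 p1=79/7 p2=106/7 p3=106/7; velocities now: v0=-4 v1=1 v2=-3 v3=4
Collision at t=5/4: particles 1 and 2 swap velocities; positions: p0=5 p1=49/4 p2=49/4 p3=19; velocities now: v0=-4 v1=-3 v2=1 v3=4

Answer: 2,3 1,2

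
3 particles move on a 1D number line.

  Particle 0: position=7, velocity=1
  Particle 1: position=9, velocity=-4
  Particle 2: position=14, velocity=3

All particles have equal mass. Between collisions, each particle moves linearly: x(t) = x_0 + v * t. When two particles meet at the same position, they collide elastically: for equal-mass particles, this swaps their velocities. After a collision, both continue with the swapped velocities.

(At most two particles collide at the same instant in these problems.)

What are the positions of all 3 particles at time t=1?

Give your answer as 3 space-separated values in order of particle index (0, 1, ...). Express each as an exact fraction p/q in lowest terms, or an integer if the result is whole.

Answer: 5 8 17

Derivation:
Collision at t=2/5: particles 0 and 1 swap velocities; positions: p0=37/5 p1=37/5 p2=76/5; velocities now: v0=-4 v1=1 v2=3
Advance to t=1 (no further collisions before then); velocities: v0=-4 v1=1 v2=3; positions = 5 8 17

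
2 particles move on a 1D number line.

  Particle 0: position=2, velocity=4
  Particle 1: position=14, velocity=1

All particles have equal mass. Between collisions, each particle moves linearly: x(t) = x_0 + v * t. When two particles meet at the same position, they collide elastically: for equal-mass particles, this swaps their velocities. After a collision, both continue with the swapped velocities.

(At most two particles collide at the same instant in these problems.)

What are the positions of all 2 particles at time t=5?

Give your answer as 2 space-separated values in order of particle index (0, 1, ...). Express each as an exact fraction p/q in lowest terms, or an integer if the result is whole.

Collision at t=4: particles 0 and 1 swap velocities; positions: p0=18 p1=18; velocities now: v0=1 v1=4
Advance to t=5 (no further collisions before then); velocities: v0=1 v1=4; positions = 19 22

Answer: 19 22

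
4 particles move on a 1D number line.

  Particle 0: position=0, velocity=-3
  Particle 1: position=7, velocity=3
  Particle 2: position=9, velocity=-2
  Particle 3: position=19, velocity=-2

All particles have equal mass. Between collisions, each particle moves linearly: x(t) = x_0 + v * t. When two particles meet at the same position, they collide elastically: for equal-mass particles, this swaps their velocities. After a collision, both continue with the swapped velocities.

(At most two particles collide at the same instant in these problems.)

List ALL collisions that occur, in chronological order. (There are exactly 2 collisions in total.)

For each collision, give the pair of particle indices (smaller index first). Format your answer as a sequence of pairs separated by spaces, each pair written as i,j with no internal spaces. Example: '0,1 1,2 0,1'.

Collision at t=2/5: particles 1 and 2 swap velocities; positions: p0=-6/5 p1=41/5 p2=41/5 p3=91/5; velocities now: v0=-3 v1=-2 v2=3 v3=-2
Collision at t=12/5: particles 2 and 3 swap velocities; positions: p0=-36/5 p1=21/5 p2=71/5 p3=71/5; velocities now: v0=-3 v1=-2 v2=-2 v3=3

Answer: 1,2 2,3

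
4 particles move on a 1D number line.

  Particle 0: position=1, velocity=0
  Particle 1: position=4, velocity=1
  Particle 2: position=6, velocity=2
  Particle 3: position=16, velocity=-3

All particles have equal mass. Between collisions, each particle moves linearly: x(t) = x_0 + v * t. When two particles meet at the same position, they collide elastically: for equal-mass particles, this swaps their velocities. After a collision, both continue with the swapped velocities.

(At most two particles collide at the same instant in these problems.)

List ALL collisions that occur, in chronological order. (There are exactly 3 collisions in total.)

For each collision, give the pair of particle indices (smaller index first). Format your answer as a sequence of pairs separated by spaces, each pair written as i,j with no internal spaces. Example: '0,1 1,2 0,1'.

Answer: 2,3 1,2 0,1

Derivation:
Collision at t=2: particles 2 and 3 swap velocities; positions: p0=1 p1=6 p2=10 p3=10; velocities now: v0=0 v1=1 v2=-3 v3=2
Collision at t=3: particles 1 and 2 swap velocities; positions: p0=1 p1=7 p2=7 p3=12; velocities now: v0=0 v1=-3 v2=1 v3=2
Collision at t=5: particles 0 and 1 swap velocities; positions: p0=1 p1=1 p2=9 p3=16; velocities now: v0=-3 v1=0 v2=1 v3=2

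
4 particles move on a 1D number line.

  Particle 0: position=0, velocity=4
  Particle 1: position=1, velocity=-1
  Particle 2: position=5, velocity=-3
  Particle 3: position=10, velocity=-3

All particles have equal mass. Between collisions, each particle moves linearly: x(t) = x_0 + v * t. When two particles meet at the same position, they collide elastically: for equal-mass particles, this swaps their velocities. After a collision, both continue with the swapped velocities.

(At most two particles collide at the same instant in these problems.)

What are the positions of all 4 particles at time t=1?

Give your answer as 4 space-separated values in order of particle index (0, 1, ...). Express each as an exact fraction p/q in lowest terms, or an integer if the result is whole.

Answer: 0 2 4 7

Derivation:
Collision at t=1/5: particles 0 and 1 swap velocities; positions: p0=4/5 p1=4/5 p2=22/5 p3=47/5; velocities now: v0=-1 v1=4 v2=-3 v3=-3
Collision at t=5/7: particles 1 and 2 swap velocities; positions: p0=2/7 p1=20/7 p2=20/7 p3=55/7; velocities now: v0=-1 v1=-3 v2=4 v3=-3
Advance to t=1 (no further collisions before then); velocities: v0=-1 v1=-3 v2=4 v3=-3; positions = 0 2 4 7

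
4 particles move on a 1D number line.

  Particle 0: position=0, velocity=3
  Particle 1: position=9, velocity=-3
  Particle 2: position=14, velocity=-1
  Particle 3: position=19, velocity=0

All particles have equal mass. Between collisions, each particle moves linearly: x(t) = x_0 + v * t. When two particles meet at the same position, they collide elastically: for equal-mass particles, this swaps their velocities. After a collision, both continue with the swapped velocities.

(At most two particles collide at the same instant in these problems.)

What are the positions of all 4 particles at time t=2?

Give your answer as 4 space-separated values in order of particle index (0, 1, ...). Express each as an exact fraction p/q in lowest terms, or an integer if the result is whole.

Answer: 3 6 12 19

Derivation:
Collision at t=3/2: particles 0 and 1 swap velocities; positions: p0=9/2 p1=9/2 p2=25/2 p3=19; velocities now: v0=-3 v1=3 v2=-1 v3=0
Advance to t=2 (no further collisions before then); velocities: v0=-3 v1=3 v2=-1 v3=0; positions = 3 6 12 19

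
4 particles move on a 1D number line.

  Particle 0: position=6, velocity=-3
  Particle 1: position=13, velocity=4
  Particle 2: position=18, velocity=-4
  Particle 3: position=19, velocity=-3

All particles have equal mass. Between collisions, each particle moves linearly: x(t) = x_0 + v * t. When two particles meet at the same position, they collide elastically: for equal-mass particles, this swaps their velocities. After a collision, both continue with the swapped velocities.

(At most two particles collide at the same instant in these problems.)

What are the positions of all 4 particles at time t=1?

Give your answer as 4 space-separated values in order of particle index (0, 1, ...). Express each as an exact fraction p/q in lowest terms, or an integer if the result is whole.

Collision at t=5/8: particles 1 and 2 swap velocities; positions: p0=33/8 p1=31/2 p2=31/2 p3=137/8; velocities now: v0=-3 v1=-4 v2=4 v3=-3
Collision at t=6/7: particles 2 and 3 swap velocities; positions: p0=24/7 p1=102/7 p2=115/7 p3=115/7; velocities now: v0=-3 v1=-4 v2=-3 v3=4
Advance to t=1 (no further collisions before then); velocities: v0=-3 v1=-4 v2=-3 v3=4; positions = 3 14 16 17

Answer: 3 14 16 17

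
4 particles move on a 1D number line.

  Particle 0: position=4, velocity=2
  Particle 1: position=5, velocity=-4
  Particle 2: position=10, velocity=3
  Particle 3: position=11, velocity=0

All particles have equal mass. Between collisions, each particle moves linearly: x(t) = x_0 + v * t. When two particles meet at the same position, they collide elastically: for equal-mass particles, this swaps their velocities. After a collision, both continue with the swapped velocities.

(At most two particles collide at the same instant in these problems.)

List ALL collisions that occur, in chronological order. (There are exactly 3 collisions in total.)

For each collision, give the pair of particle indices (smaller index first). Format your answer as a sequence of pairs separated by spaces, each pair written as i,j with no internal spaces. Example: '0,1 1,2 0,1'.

Collision at t=1/6: particles 0 and 1 swap velocities; positions: p0=13/3 p1=13/3 p2=21/2 p3=11; velocities now: v0=-4 v1=2 v2=3 v3=0
Collision at t=1/3: particles 2 and 3 swap velocities; positions: p0=11/3 p1=14/3 p2=11 p3=11; velocities now: v0=-4 v1=2 v2=0 v3=3
Collision at t=7/2: particles 1 and 2 swap velocities; positions: p0=-9 p1=11 p2=11 p3=41/2; velocities now: v0=-4 v1=0 v2=2 v3=3

Answer: 0,1 2,3 1,2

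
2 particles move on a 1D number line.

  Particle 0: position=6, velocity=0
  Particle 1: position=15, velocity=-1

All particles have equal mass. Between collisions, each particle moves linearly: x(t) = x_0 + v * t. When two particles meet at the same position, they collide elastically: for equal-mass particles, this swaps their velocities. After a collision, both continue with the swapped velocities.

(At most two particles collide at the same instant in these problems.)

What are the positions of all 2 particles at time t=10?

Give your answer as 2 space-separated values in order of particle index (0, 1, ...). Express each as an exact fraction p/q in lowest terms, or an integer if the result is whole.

Answer: 5 6

Derivation:
Collision at t=9: particles 0 and 1 swap velocities; positions: p0=6 p1=6; velocities now: v0=-1 v1=0
Advance to t=10 (no further collisions before then); velocities: v0=-1 v1=0; positions = 5 6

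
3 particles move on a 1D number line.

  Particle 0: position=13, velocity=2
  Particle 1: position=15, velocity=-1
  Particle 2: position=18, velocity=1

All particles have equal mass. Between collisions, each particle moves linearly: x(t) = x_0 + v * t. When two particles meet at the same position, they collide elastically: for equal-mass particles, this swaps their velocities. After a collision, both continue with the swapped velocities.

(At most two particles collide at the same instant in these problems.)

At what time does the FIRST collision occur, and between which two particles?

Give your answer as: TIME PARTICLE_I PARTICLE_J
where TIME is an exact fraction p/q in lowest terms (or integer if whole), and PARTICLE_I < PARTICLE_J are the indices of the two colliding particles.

Pair (0,1): pos 13,15 vel 2,-1 -> gap=2, closing at 3/unit, collide at t=2/3
Pair (1,2): pos 15,18 vel -1,1 -> not approaching (rel speed -2 <= 0)
Earliest collision: t=2/3 between 0 and 1

Answer: 2/3 0 1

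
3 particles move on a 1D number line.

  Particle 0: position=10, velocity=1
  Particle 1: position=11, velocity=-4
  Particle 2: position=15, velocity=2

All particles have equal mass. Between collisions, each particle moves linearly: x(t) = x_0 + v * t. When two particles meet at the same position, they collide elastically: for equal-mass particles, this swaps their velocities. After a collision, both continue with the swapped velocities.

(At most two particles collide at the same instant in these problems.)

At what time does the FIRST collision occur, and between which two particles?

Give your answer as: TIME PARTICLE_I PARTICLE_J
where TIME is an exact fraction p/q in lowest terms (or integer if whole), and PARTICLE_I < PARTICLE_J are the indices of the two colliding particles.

Answer: 1/5 0 1

Derivation:
Pair (0,1): pos 10,11 vel 1,-4 -> gap=1, closing at 5/unit, collide at t=1/5
Pair (1,2): pos 11,15 vel -4,2 -> not approaching (rel speed -6 <= 0)
Earliest collision: t=1/5 between 0 and 1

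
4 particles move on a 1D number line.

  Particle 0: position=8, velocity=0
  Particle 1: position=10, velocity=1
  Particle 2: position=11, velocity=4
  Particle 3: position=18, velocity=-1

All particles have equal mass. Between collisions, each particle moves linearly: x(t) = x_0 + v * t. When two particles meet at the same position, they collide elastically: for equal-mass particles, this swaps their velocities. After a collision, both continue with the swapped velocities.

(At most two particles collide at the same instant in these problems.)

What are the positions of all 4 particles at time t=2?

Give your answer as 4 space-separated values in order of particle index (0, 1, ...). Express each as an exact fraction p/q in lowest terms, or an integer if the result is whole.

Answer: 8 12 16 19

Derivation:
Collision at t=7/5: particles 2 and 3 swap velocities; positions: p0=8 p1=57/5 p2=83/5 p3=83/5; velocities now: v0=0 v1=1 v2=-1 v3=4
Advance to t=2 (no further collisions before then); velocities: v0=0 v1=1 v2=-1 v3=4; positions = 8 12 16 19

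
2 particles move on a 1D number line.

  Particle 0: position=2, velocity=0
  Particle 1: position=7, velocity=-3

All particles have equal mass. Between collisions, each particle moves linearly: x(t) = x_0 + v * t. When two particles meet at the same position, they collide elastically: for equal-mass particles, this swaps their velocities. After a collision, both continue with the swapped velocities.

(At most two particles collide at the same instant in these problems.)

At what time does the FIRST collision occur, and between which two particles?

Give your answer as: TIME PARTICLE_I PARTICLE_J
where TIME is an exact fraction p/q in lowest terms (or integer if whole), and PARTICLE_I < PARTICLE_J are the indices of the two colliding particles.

Pair (0,1): pos 2,7 vel 0,-3 -> gap=5, closing at 3/unit, collide at t=5/3
Earliest collision: t=5/3 between 0 and 1

Answer: 5/3 0 1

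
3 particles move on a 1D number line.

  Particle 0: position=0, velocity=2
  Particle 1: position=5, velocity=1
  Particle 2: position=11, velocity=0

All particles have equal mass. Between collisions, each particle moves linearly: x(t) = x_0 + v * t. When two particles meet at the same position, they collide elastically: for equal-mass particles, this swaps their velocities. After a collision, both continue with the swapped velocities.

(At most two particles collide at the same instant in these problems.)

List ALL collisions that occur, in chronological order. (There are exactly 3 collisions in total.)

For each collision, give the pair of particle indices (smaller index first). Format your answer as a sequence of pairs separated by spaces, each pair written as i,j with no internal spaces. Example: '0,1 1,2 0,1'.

Collision at t=5: particles 0 and 1 swap velocities; positions: p0=10 p1=10 p2=11; velocities now: v0=1 v1=2 v2=0
Collision at t=11/2: particles 1 and 2 swap velocities; positions: p0=21/2 p1=11 p2=11; velocities now: v0=1 v1=0 v2=2
Collision at t=6: particles 0 and 1 swap velocities; positions: p0=11 p1=11 p2=12; velocities now: v0=0 v1=1 v2=2

Answer: 0,1 1,2 0,1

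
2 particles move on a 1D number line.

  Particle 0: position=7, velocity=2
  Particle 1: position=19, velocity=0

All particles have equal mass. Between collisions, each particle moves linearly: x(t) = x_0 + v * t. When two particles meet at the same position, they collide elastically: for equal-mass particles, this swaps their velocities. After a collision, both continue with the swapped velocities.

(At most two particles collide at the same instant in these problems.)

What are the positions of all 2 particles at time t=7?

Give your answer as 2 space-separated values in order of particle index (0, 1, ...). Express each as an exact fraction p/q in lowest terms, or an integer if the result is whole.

Collision at t=6: particles 0 and 1 swap velocities; positions: p0=19 p1=19; velocities now: v0=0 v1=2
Advance to t=7 (no further collisions before then); velocities: v0=0 v1=2; positions = 19 21

Answer: 19 21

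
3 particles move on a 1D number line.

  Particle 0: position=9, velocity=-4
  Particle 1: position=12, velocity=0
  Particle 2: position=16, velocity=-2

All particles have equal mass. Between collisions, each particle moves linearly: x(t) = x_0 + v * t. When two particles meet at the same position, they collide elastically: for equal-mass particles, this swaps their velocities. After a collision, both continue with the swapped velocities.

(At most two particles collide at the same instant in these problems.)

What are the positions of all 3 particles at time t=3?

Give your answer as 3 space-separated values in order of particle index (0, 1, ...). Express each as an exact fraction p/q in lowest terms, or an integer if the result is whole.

Answer: -3 10 12

Derivation:
Collision at t=2: particles 1 and 2 swap velocities; positions: p0=1 p1=12 p2=12; velocities now: v0=-4 v1=-2 v2=0
Advance to t=3 (no further collisions before then); velocities: v0=-4 v1=-2 v2=0; positions = -3 10 12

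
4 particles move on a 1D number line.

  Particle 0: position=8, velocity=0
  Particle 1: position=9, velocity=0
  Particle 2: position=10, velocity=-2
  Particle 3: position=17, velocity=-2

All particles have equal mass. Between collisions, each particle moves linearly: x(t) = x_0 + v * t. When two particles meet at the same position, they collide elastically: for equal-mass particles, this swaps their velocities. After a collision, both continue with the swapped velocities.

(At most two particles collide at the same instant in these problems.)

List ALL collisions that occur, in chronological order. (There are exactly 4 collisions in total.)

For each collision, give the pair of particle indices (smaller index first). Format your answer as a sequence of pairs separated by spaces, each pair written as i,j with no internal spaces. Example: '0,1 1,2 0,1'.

Answer: 1,2 0,1 2,3 1,2

Derivation:
Collision at t=1/2: particles 1 and 2 swap velocities; positions: p0=8 p1=9 p2=9 p3=16; velocities now: v0=0 v1=-2 v2=0 v3=-2
Collision at t=1: particles 0 and 1 swap velocities; positions: p0=8 p1=8 p2=9 p3=15; velocities now: v0=-2 v1=0 v2=0 v3=-2
Collision at t=4: particles 2 and 3 swap velocities; positions: p0=2 p1=8 p2=9 p3=9; velocities now: v0=-2 v1=0 v2=-2 v3=0
Collision at t=9/2: particles 1 and 2 swap velocities; positions: p0=1 p1=8 p2=8 p3=9; velocities now: v0=-2 v1=-2 v2=0 v3=0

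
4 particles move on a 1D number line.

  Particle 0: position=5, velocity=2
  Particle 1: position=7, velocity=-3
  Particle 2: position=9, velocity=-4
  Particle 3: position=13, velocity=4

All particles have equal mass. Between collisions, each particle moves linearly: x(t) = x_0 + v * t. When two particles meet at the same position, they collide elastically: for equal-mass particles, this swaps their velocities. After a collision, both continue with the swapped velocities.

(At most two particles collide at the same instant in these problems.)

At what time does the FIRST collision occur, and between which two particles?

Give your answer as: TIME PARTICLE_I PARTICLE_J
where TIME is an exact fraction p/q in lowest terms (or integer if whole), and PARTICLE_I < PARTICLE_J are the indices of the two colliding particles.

Answer: 2/5 0 1

Derivation:
Pair (0,1): pos 5,7 vel 2,-3 -> gap=2, closing at 5/unit, collide at t=2/5
Pair (1,2): pos 7,9 vel -3,-4 -> gap=2, closing at 1/unit, collide at t=2
Pair (2,3): pos 9,13 vel -4,4 -> not approaching (rel speed -8 <= 0)
Earliest collision: t=2/5 between 0 and 1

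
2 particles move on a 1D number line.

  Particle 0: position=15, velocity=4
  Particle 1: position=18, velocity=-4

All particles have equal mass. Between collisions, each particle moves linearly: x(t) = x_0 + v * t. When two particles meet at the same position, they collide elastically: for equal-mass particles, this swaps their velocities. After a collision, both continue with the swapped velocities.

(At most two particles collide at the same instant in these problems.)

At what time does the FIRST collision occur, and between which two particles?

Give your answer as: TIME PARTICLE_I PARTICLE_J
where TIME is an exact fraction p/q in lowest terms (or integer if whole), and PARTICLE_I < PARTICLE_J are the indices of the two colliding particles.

Answer: 3/8 0 1

Derivation:
Pair (0,1): pos 15,18 vel 4,-4 -> gap=3, closing at 8/unit, collide at t=3/8
Earliest collision: t=3/8 between 0 and 1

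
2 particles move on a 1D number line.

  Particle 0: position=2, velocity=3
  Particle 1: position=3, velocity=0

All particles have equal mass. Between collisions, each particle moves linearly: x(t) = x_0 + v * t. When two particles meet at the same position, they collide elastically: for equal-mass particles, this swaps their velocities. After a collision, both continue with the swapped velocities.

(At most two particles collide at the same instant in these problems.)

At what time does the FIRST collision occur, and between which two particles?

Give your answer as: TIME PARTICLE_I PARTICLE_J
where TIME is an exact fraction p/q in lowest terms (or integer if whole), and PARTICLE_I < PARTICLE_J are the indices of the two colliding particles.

Pair (0,1): pos 2,3 vel 3,0 -> gap=1, closing at 3/unit, collide at t=1/3
Earliest collision: t=1/3 between 0 and 1

Answer: 1/3 0 1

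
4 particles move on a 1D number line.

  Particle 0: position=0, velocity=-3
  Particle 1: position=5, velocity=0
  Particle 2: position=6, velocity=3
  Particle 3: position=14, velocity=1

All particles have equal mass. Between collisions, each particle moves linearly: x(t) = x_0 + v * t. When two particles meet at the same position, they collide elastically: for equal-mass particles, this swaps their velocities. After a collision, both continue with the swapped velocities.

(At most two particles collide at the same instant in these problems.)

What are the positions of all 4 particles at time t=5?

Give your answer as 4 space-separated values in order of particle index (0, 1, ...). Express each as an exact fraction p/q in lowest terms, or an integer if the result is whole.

Answer: -15 5 19 21

Derivation:
Collision at t=4: particles 2 and 3 swap velocities; positions: p0=-12 p1=5 p2=18 p3=18; velocities now: v0=-3 v1=0 v2=1 v3=3
Advance to t=5 (no further collisions before then); velocities: v0=-3 v1=0 v2=1 v3=3; positions = -15 5 19 21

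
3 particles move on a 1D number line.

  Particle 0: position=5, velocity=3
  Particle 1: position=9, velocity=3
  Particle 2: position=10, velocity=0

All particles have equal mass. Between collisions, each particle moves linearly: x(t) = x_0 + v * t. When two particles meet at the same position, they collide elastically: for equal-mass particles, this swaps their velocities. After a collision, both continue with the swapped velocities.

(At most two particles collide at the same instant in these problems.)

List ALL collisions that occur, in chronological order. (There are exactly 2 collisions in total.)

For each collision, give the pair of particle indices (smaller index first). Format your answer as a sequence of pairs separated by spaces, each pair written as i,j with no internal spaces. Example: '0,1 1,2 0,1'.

Collision at t=1/3: particles 1 and 2 swap velocities; positions: p0=6 p1=10 p2=10; velocities now: v0=3 v1=0 v2=3
Collision at t=5/3: particles 0 and 1 swap velocities; positions: p0=10 p1=10 p2=14; velocities now: v0=0 v1=3 v2=3

Answer: 1,2 0,1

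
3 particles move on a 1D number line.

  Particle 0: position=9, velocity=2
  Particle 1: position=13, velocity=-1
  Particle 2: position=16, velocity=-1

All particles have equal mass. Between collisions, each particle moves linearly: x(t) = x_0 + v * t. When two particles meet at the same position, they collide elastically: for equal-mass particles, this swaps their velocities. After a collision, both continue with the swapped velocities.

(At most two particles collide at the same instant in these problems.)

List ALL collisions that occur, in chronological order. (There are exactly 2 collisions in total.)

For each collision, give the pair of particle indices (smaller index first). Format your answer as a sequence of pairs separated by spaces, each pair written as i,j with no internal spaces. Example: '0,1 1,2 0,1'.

Collision at t=4/3: particles 0 and 1 swap velocities; positions: p0=35/3 p1=35/3 p2=44/3; velocities now: v0=-1 v1=2 v2=-1
Collision at t=7/3: particles 1 and 2 swap velocities; positions: p0=32/3 p1=41/3 p2=41/3; velocities now: v0=-1 v1=-1 v2=2

Answer: 0,1 1,2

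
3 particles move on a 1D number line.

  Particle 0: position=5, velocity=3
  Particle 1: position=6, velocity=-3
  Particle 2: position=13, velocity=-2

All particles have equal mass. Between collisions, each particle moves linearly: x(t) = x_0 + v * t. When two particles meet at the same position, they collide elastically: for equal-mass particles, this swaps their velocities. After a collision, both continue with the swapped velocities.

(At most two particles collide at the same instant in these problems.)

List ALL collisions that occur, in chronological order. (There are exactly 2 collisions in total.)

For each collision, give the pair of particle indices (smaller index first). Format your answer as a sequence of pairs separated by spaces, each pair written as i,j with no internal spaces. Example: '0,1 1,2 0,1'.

Answer: 0,1 1,2

Derivation:
Collision at t=1/6: particles 0 and 1 swap velocities; positions: p0=11/2 p1=11/2 p2=38/3; velocities now: v0=-3 v1=3 v2=-2
Collision at t=8/5: particles 1 and 2 swap velocities; positions: p0=6/5 p1=49/5 p2=49/5; velocities now: v0=-3 v1=-2 v2=3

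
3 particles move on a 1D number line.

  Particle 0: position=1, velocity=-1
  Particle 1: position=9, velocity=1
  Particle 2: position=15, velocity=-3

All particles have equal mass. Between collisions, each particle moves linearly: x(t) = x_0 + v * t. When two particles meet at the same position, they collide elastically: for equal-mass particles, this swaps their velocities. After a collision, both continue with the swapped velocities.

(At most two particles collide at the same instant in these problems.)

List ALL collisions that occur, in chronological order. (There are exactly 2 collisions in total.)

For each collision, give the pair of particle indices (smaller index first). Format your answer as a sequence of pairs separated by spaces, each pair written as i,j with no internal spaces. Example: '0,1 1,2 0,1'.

Answer: 1,2 0,1

Derivation:
Collision at t=3/2: particles 1 and 2 swap velocities; positions: p0=-1/2 p1=21/2 p2=21/2; velocities now: v0=-1 v1=-3 v2=1
Collision at t=7: particles 0 and 1 swap velocities; positions: p0=-6 p1=-6 p2=16; velocities now: v0=-3 v1=-1 v2=1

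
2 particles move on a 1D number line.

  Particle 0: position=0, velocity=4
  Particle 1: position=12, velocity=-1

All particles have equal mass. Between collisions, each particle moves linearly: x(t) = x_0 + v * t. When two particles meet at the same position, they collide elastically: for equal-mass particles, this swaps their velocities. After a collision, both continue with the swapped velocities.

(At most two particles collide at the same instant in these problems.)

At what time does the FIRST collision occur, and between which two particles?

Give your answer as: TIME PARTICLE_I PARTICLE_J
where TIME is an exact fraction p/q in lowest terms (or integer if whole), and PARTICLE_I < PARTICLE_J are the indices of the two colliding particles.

Pair (0,1): pos 0,12 vel 4,-1 -> gap=12, closing at 5/unit, collide at t=12/5
Earliest collision: t=12/5 between 0 and 1

Answer: 12/5 0 1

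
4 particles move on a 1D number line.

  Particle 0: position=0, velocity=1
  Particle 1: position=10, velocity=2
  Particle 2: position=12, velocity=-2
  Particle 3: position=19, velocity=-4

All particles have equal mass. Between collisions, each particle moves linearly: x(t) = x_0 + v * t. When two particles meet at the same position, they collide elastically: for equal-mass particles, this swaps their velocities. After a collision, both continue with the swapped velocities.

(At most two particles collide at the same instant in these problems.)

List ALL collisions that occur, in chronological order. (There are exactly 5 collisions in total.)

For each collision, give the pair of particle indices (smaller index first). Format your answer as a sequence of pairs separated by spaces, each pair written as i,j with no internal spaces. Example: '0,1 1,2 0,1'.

Answer: 1,2 2,3 1,2 0,1 1,2

Derivation:
Collision at t=1/2: particles 1 and 2 swap velocities; positions: p0=1/2 p1=11 p2=11 p3=17; velocities now: v0=1 v1=-2 v2=2 v3=-4
Collision at t=3/2: particles 2 and 3 swap velocities; positions: p0=3/2 p1=9 p2=13 p3=13; velocities now: v0=1 v1=-2 v2=-4 v3=2
Collision at t=7/2: particles 1 and 2 swap velocities; positions: p0=7/2 p1=5 p2=5 p3=17; velocities now: v0=1 v1=-4 v2=-2 v3=2
Collision at t=19/5: particles 0 and 1 swap velocities; positions: p0=19/5 p1=19/5 p2=22/5 p3=88/5; velocities now: v0=-4 v1=1 v2=-2 v3=2
Collision at t=4: particles 1 and 2 swap velocities; positions: p0=3 p1=4 p2=4 p3=18; velocities now: v0=-4 v1=-2 v2=1 v3=2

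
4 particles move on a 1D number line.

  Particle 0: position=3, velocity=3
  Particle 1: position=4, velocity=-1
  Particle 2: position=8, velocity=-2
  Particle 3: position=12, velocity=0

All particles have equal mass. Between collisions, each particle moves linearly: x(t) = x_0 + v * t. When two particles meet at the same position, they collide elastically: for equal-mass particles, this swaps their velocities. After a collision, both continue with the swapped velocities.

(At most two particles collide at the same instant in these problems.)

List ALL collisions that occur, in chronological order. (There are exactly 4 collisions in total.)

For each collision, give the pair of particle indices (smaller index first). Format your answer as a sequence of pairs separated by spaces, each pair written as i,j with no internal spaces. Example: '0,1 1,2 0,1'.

Collision at t=1/4: particles 0 and 1 swap velocities; positions: p0=15/4 p1=15/4 p2=15/2 p3=12; velocities now: v0=-1 v1=3 v2=-2 v3=0
Collision at t=1: particles 1 and 2 swap velocities; positions: p0=3 p1=6 p2=6 p3=12; velocities now: v0=-1 v1=-2 v2=3 v3=0
Collision at t=3: particles 2 and 3 swap velocities; positions: p0=1 p1=2 p2=12 p3=12; velocities now: v0=-1 v1=-2 v2=0 v3=3
Collision at t=4: particles 0 and 1 swap velocities; positions: p0=0 p1=0 p2=12 p3=15; velocities now: v0=-2 v1=-1 v2=0 v3=3

Answer: 0,1 1,2 2,3 0,1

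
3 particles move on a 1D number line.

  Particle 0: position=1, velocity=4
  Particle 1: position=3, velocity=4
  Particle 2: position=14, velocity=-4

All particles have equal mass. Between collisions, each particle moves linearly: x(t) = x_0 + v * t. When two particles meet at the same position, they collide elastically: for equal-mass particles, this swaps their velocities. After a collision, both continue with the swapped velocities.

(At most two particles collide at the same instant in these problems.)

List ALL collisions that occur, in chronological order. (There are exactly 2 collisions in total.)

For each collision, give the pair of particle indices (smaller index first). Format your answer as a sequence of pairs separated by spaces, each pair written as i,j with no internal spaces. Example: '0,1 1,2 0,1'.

Answer: 1,2 0,1

Derivation:
Collision at t=11/8: particles 1 and 2 swap velocities; positions: p0=13/2 p1=17/2 p2=17/2; velocities now: v0=4 v1=-4 v2=4
Collision at t=13/8: particles 0 and 1 swap velocities; positions: p0=15/2 p1=15/2 p2=19/2; velocities now: v0=-4 v1=4 v2=4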